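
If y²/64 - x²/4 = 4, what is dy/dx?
Differentiate the relation implicitly: treat y = y(x) and apply the chain rule, so every y-derivative picks up a y' = dy/dx factor.

With everything moved to the left-hand side, differentiate term by term:
  d/dx[-x^2/4] = -x/2
  d/dx[y^2/64] = y·y'/32
  d/dx[-4] = 0

Separating the contributions that come from x directly and those that come through y:
  without y':      -x/2
  multiplying y':  y/32

so (-x/2) + (y/32)·y' = 0, and therefore
  dy/dx = -(-x/2)/(y/32) = 16x/y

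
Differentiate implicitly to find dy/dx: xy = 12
Apply d/dx to both sides, remembering that y depends on x. Each occurrence of y therefore brings in a y' = dy/dx via the chain rule.

With F(x, y) equal to the left-hand side minus the right, differentiate F term by term:
  d/dx[xy] = x·y' + y
  d/dx[-12] = 0
Adding these up, d/dx[F] = 0 becomes
  (y) + (x)·y' = 0,
so isolating y',
  dy/dx = -(y)/(x) = -y/x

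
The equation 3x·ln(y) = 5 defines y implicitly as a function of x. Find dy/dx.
Differentiate the relation implicitly: treat y = y(x) and apply the chain rule, so every y-derivative picks up a y' = dy/dx factor.

With everything moved to the left-hand side, differentiate term by term:
  d/dx[3x·ln(y)] = 3x·y'/y + 3ln(y)
  d/dx[-5] = 0

Separating the contributions that come from x directly and those that come through y:
  without y':      3ln(y)
  multiplying y':  3x/y

so (3ln(y)) + (3x/y)·y' = 0, and therefore
  dy/dx = -(3ln(y))/(3x/y) = -y·ln(y)/x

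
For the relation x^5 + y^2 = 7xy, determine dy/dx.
Take d/dx of both sides. Since y is implicitly a function of x, the chain rule attaches a y' = dy/dx factor whenever we differentiate through y.

Set F(x, y) = (left side) − (right side), so the curve is F = 0. Differentiating each term of F:
  d/dx[x^5] = 5x^4
  d/dx[-7xy] = -7x·y' - 7y
  d/dx[y^2] = 2y·y'

Collecting, the y'-free part is the partial derivative in x and the y' coefficient is the partial derivative in y:
  ∂F/∂x = 5x^4 - 7y
  ∂F/∂y = -7x + 2y

so d/dx[F(x, y(x))] = ∂F/∂x + (∂F/∂y)·y' = 0. Rearranging,
  dy/dx = -(∂F/∂x)/(∂F/∂y) = -(5x^4 - 7y)/(-7x + 2y) = (5x^4 - 7y)/(7x - 2y)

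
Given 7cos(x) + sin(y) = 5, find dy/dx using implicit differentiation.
Differentiate both sides with respect to x, treating y as y(x). By the chain rule, any term containing y contributes a factor of y' = dy/dx when we differentiate it.

Move every term to one side and write the relation as F(x, y) = 0. Term by term,
  d/dx[sin(y)] = y'·cos(y)
  d/dx[7cos(x)] = -7sin(x)
  d/dx[-5] = 0

The pieces without y' make up ∂F/∂x and the coefficient of y' is ∂F/∂y:
  ∂F/∂x = -7sin(x),
  ∂F/∂y = cos(y).

Since d/dx[F] = ∂F/∂x + (∂F/∂y)·y' = 0, solve for y':
  (∂F/∂y)·y' = -∂F/∂x
  dy/dx = -(∂F/∂x)/(∂F/∂y) = -(-7sin(x))/(cos(y)) = 7sin(x)/cos(y)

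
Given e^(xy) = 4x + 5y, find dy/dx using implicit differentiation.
Apply d/dx to both sides, remembering that y depends on x. Each occurrence of y therefore brings in a y' = dy/dx via the chain rule.

With F(x, y) equal to the left-hand side minus the right, differentiate F term by term:
  d/dx[-4x] = -4
  d/dx[-5y] = -5·y'
  d/dx[e^(xy)] = (x·y' + y)·e^(xy)
Adding these up, d/dx[F] = 0 becomes
  (y·e^(xy) - 4) + (x·e^(xy) - 5)·y' = 0,
so isolating y',
  dy/dx = -(y·e^(xy) - 4)/(x·e^(xy) - 5) = (-y·e^(xy) + 4)/(x·e^(xy) - 5)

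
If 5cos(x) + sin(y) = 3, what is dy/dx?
Differentiate the relation implicitly: treat y = y(x) and apply the chain rule, so every y-derivative picks up a y' = dy/dx factor.

With everything moved to the left-hand side, differentiate term by term:
  d/dx[sin(y)] = y'·cos(y)
  d/dx[5cos(x)] = -5sin(x)
  d/dx[-3] = 0

Separating the contributions that come from x directly and those that come through y:
  without y':      -5sin(x)
  multiplying y':  cos(y)

so (-5sin(x)) + (cos(y))·y' = 0, and therefore
  dy/dx = -(-5sin(x))/(cos(y)) = 5sin(x)/cos(y)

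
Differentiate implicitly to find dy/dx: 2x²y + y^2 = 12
Differentiate the relation implicitly: treat y = y(x) and apply the chain rule, so every y-derivative picks up a y' = dy/dx factor.

With everything moved to the left-hand side, differentiate term by term:
  d/dx[2x^2y] = 2x^2·y' + 4xy
  d/dx[y^2] = 2y·y'
  d/dx[-12] = 0

Separating the contributions that come from x directly and those that come through y:
  without y':      4xy
  multiplying y':  2x^2 + 2y

so (4xy) + (2x^2 + 2y)·y' = 0, and therefore
  dy/dx = -(4xy)/(2x^2 + 2y) = -2xy/(x^2 + y)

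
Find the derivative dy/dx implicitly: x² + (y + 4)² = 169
Apply d/dx to both sides, remembering that y depends on x. Each occurrence of y therefore brings in a y' = dy/dx via the chain rule.

With F(x, y) equal to the left-hand side minus the right, differentiate F term by term:
  d/dx[x^2] = 2x
  d/dx[(y + 4)^2] = 2·y'(y + 4)
  d/dx[-169] = 0
Adding these up, d/dx[F] = 0 becomes
  (2x) + (2y + 8)·y' = 0,
so isolating y',
  dy/dx = -(2x)/(2y + 8) = -x/(y + 4)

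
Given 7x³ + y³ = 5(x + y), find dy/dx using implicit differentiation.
Take d/dx of both sides. Since y is implicitly a function of x, the chain rule attaches a y' = dy/dx factor whenever we differentiate through y.

Set F(x, y) = (left side) − (right side), so the curve is F = 0. Differentiating each term of F:
  d/dx[7x^3] = 21x^2
  d/dx[-5x] = -5
  d/dx[y^3] = 3y^2·y'
  d/dx[-5y] = -5·y'

Collecting, the y'-free part is the partial derivative in x and the y' coefficient is the partial derivative in y:
  ∂F/∂x = 21x^2 - 5
  ∂F/∂y = 3y^2 - 5

so d/dx[F(x, y(x))] = ∂F/∂x + (∂F/∂y)·y' = 0. Rearranging,
  dy/dx = -(∂F/∂x)/(∂F/∂y) = -(21x^2 - 5)/(3y^2 - 5) = (5 - 21x^2)/(3y^2 - 5)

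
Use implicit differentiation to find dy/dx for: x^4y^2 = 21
Differentiate both sides with respect to x, treating y as y(x). By the chain rule, any term containing y contributes a factor of y' = dy/dx when we differentiate it.

Move every term to one side and write the relation as F(x, y) = 0. Term by term,
  d/dx[x^4y^2] = 2x^4y·y' + 4x^3y^2
  d/dx[-21] = 0

The pieces without y' make up ∂F/∂x and the coefficient of y' is ∂F/∂y:
  ∂F/∂x = 4x^3y^2,
  ∂F/∂y = 2x^4y.

Since d/dx[F] = ∂F/∂x + (∂F/∂y)·y' = 0, solve for y':
  (∂F/∂y)·y' = -∂F/∂x
  dy/dx = -(∂F/∂x)/(∂F/∂y) = -(4x^3y^2)/(2x^4y) = -2y/x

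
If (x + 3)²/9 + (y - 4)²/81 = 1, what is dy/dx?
Take d/dx of both sides. Since y is implicitly a function of x, the chain rule attaches a y' = dy/dx factor whenever we differentiate through y.

Set F(x, y) = (left side) − (right side), so the curve is F = 0. Differentiating each term of F:
  d/dx[(x + 3)^2/9] = 2x/9 + 2/3
  d/dx[(y - 4)^2/81] = 2·y'(y - 4)/81
  d/dx[-1] = 0

Collecting, the y'-free part is the partial derivative in x and the y' coefficient is the partial derivative in y:
  ∂F/∂x = 2x/9 + 2/3
  ∂F/∂y = 2y/81 - 8/81

so d/dx[F(x, y(x))] = ∂F/∂x + (∂F/∂y)·y' = 0. Rearranging,
  dy/dx = -(∂F/∂x)/(∂F/∂y) = -(2x/9 + 2/3)/(2y/81 - 8/81)
        = -(2(x + 3)/9)/(2(y - 4)/81) = 9(-x - 3)/(y - 4)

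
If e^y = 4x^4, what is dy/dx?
Take d/dx of both sides. Since y is implicitly a function of x, the chain rule attaches a y' = dy/dx factor whenever we differentiate through y.

Set F(x, y) = (left side) − (right side), so the curve is F = 0. Differentiating each term of F:
  d/dx[-4x^4] = -16x^3
  d/dx[e^(y)] = y'·e^(y)

Collecting, the y'-free part is the partial derivative in x and the y' coefficient is the partial derivative in y:
  ∂F/∂x = -16x^3
  ∂F/∂y = e^(y)

so d/dx[F(x, y(x))] = ∂F/∂x + (∂F/∂y)·y' = 0. Rearranging,
  dy/dx = -(∂F/∂x)/(∂F/∂y) = -(-16x^3)/(e^(y)) = 16x^3e^(-y)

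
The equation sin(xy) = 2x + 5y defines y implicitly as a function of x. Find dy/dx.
Apply d/dx to both sides, remembering that y depends on x. Each occurrence of y therefore brings in a y' = dy/dx via the chain rule.

With F(x, y) equal to the left-hand side minus the right, differentiate F term by term:
  d/dx[-2x] = -2
  d/dx[-5y] = -5·y'
  d/dx[sin(xy)] = (x·y' + y)·cos(xy)
Adding these up, d/dx[F] = 0 becomes
  (y·cos(xy) - 2) + (x·cos(xy) - 5)·y' = 0,
so isolating y',
  dy/dx = -(y·cos(xy) - 2)/(x·cos(xy) - 5) = (-y·cos(xy) + 2)/(x·cos(xy) - 5)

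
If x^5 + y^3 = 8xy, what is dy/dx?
Apply d/dx to both sides, remembering that y depends on x. Each occurrence of y therefore brings in a y' = dy/dx via the chain rule.

With F(x, y) equal to the left-hand side minus the right, differentiate F term by term:
  d/dx[x^5] = 5x^4
  d/dx[-8xy] = -8x·y' - 8y
  d/dx[y^3] = 3y^2·y'
Adding these up, d/dx[F] = 0 becomes
  (5x^4 - 8y) + (-8x + 3y^2)·y' = 0,
so isolating y',
  dy/dx = -(5x^4 - 8y)/(-8x + 3y^2) = (5x^4 - 8y)/(8x - 3y^2)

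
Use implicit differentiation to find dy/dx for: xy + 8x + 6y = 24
Apply d/dx to both sides, remembering that y depends on x. Each occurrence of y therefore brings in a y' = dy/dx via the chain rule.

With F(x, y) equal to the left-hand side minus the right, differentiate F term by term:
  d/dx[xy] = x·y' + y
  d/dx[8x] = 8
  d/dx[6y] = 6·y'
  d/dx[-24] = 0
Adding these up, d/dx[F] = 0 becomes
  (y + 8) + (x + 6)·y' = 0,
so isolating y',
  dy/dx = -(y + 8)/(x + 6) = (-y - 8)/(x + 6)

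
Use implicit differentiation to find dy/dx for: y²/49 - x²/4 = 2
Apply d/dx to both sides, remembering that y depends on x. Each occurrence of y therefore brings in a y' = dy/dx via the chain rule.

With F(x, y) equal to the left-hand side minus the right, differentiate F term by term:
  d/dx[-x^2/4] = -x/2
  d/dx[y^2/49] = 2y·y'/49
  d/dx[-2] = 0
Adding these up, d/dx[F] = 0 becomes
  (-x/2) + (2y/49)·y' = 0,
so isolating y',
  dy/dx = -(-x/2)/(2y/49) = 49x/(4y)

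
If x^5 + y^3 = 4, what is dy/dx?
Apply d/dx to both sides, remembering that y depends on x. Each occurrence of y therefore brings in a y' = dy/dx via the chain rule.

With F(x, y) equal to the left-hand side minus the right, differentiate F term by term:
  d/dx[x^5] = 5x^4
  d/dx[y^3] = 3y^2·y'
  d/dx[-4] = 0
Adding these up, d/dx[F] = 0 becomes
  (5x^4) + (3y^2)·y' = 0,
so isolating y',
  dy/dx = -(5x^4)/(3y^2) = -5x^4/(3y^2)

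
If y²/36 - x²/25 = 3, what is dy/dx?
Apply d/dx to both sides, remembering that y depends on x. Each occurrence of y therefore brings in a y' = dy/dx via the chain rule.

With F(x, y) equal to the left-hand side minus the right, differentiate F term by term:
  d/dx[-x^2/25] = -2x/25
  d/dx[y^2/36] = y·y'/18
  d/dx[-3] = 0
Adding these up, d/dx[F] = 0 becomes
  (-2x/25) + (y/18)·y' = 0,
so isolating y',
  dy/dx = -(-2x/25)/(y/18) = 36x/(25y)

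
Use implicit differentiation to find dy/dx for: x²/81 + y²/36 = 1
Differentiate the relation implicitly: treat y = y(x) and apply the chain rule, so every y-derivative picks up a y' = dy/dx factor.

With everything moved to the left-hand side, differentiate term by term:
  d/dx[x^2/81] = 2x/81
  d/dx[y^2/36] = y·y'/18
  d/dx[-1] = 0

Separating the contributions that come from x directly and those that come through y:
  without y':      2x/81
  multiplying y':  y/18

so (2x/81) + (y/18)·y' = 0, and therefore
  dy/dx = -(2x/81)/(y/18) = -4x/(9y)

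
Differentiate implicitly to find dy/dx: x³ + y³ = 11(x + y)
Differentiate both sides with respect to x, treating y as y(x). By the chain rule, any term containing y contributes a factor of y' = dy/dx when we differentiate it.

Move every term to one side and write the relation as F(x, y) = 0. Term by term,
  d/dx[x^3] = 3x^2
  d/dx[-11x] = -11
  d/dx[y^3] = 3y^2·y'
  d/dx[-11y] = -11·y'

The pieces without y' make up ∂F/∂x and the coefficient of y' is ∂F/∂y:
  ∂F/∂x = 3x^2 - 11,
  ∂F/∂y = 3y^2 - 11.

Since d/dx[F] = ∂F/∂x + (∂F/∂y)·y' = 0, solve for y':
  (∂F/∂y)·y' = -∂F/∂x
  dy/dx = -(∂F/∂x)/(∂F/∂y) = -(3x^2 - 11)/(3y^2 - 11) = (11 - 3x^2)/(3y^2 - 11)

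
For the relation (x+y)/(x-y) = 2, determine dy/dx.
Apply d/dx to both sides, remembering that y depends on x. Each occurrence of y therefore brings in a y' = dy/dx via the chain rule.

With F(x, y) equal to the left-hand side minus the right, differentiate F term by term:
  d/dx[(x + y)/(x - y)] = (y' + 1)/(x - y) + (x + y)(y' - 1)/(x - y)^2
  d/dx[-2] = 0
Adding these up, d/dx[F] = 0 becomes
  (1/(x - y) - (x + y)/(x - y)^2) + (1/(x - y) + (x + y)/(x - y)^2)·y' = 0,
so isolating y',
  dy/dx = -(1/(x - y) - (x + y)/(x - y)^2)/(1/(x - y) + (x + y)/(x - y)^2)
        = -(-2y/(x - y)^2)/(2x/(x - y)^2) = y/x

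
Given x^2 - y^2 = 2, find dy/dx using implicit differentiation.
Take d/dx of both sides. Since y is implicitly a function of x, the chain rule attaches a y' = dy/dx factor whenever we differentiate through y.

Set F(x, y) = (left side) − (right side), so the curve is F = 0. Differentiating each term of F:
  d/dx[x^2] = 2x
  d/dx[-y^2] = -2y·y'
  d/dx[-2] = 0

Collecting, the y'-free part is the partial derivative in x and the y' coefficient is the partial derivative in y:
  ∂F/∂x = 2x
  ∂F/∂y = -2y

so d/dx[F(x, y(x))] = ∂F/∂x + (∂F/∂y)·y' = 0. Rearranging,
  dy/dx = -(∂F/∂x)/(∂F/∂y) = -(2x)/(-2y) = x/y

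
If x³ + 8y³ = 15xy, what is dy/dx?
Differentiate the relation implicitly: treat y = y(x) and apply the chain rule, so every y-derivative picks up a y' = dy/dx factor.

With everything moved to the left-hand side, differentiate term by term:
  d/dx[x^3] = 3x^2
  d/dx[-15xy] = -15x·y' - 15y
  d/dx[8y^3] = 24y^2·y'

Separating the contributions that come from x directly and those that come through y:
  without y':      3x^2 - 15y
  multiplying y':  -15x + 24y^2

so (3x^2 - 15y) + (-15x + 24y^2)·y' = 0, and therefore
  dy/dx = -(3x^2 - 15y)/(-15x + 24y^2) = (x^2 - 5y)/(5x - 8y^2)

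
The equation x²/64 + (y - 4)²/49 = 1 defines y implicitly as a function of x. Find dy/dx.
Take d/dx of both sides. Since y is implicitly a function of x, the chain rule attaches a y' = dy/dx factor whenever we differentiate through y.

Set F(x, y) = (left side) − (right side), so the curve is F = 0. Differentiating each term of F:
  d/dx[x^2/64] = x/32
  d/dx[(y - 4)^2/49] = 2·y'(y - 4)/49
  d/dx[-1] = 0

Collecting, the y'-free part is the partial derivative in x and the y' coefficient is the partial derivative in y:
  ∂F/∂x = x/32
  ∂F/∂y = 2y/49 - 8/49

so d/dx[F(x, y(x))] = ∂F/∂x + (∂F/∂y)·y' = 0. Rearranging,
  dy/dx = -(∂F/∂x)/(∂F/∂y) = -(x/32)/(2y/49 - 8/49)
        = -(x/32)/(2(y - 4)/49) = -49x/(64y - 256)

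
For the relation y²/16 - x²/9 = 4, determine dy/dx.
Take d/dx of both sides. Since y is implicitly a function of x, the chain rule attaches a y' = dy/dx factor whenever we differentiate through y.

Set F(x, y) = (left side) − (right side), so the curve is F = 0. Differentiating each term of F:
  d/dx[-x^2/9] = -2x/9
  d/dx[y^2/16] = y·y'/8
  d/dx[-4] = 0

Collecting, the y'-free part is the partial derivative in x and the y' coefficient is the partial derivative in y:
  ∂F/∂x = -2x/9
  ∂F/∂y = y/8

so d/dx[F(x, y(x))] = ∂F/∂x + (∂F/∂y)·y' = 0. Rearranging,
  dy/dx = -(∂F/∂x)/(∂F/∂y) = -(-2x/9)/(y/8) = 16x/(9y)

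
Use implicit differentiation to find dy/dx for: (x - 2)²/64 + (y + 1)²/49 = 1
Differentiate both sides with respect to x, treating y as y(x). By the chain rule, any term containing y contributes a factor of y' = dy/dx when we differentiate it.

Move every term to one side and write the relation as F(x, y) = 0. Term by term,
  d/dx[(x - 2)^2/64] = x/32 - 1/16
  d/dx[(y + 1)^2/49] = 2·y'(y + 1)/49
  d/dx[-1] = 0

The pieces without y' make up ∂F/∂x and the coefficient of y' is ∂F/∂y:
  ∂F/∂x = x/32 - 1/16,
  ∂F/∂y = 2y/49 + 2/49.

Since d/dx[F] = ∂F/∂x + (∂F/∂y)·y' = 0, solve for y':
  (∂F/∂y)·y' = -∂F/∂x
  dy/dx = -(∂F/∂x)/(∂F/∂y) = -(x/32 - 1/16)/(2y/49 + 2/49)
        = -((x - 2)/32)/(2(y + 1)/49) = 49(2 - x)/(64(y + 1))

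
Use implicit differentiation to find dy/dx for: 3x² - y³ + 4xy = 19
Differentiate both sides with respect to x, treating y as y(x). By the chain rule, any term containing y contributes a factor of y' = dy/dx when we differentiate it.

Move every term to one side and write the relation as F(x, y) = 0. Term by term,
  d/dx[3x^2] = 6x
  d/dx[4xy] = 4x·y' + 4y
  d/dx[-y^3] = -3y^2·y'
  d/dx[-19] = 0

The pieces without y' make up ∂F/∂x and the coefficient of y' is ∂F/∂y:
  ∂F/∂x = 6x + 4y,
  ∂F/∂y = 4x - 3y^2.

Since d/dx[F] = ∂F/∂x + (∂F/∂y)·y' = 0, solve for y':
  (∂F/∂y)·y' = -∂F/∂x
  dy/dx = -(∂F/∂x)/(∂F/∂y) = -(6x + 4y)/(4x - 3y^2) = 2(-3x - 2y)/(4x - 3y^2)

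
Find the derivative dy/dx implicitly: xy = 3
Apply d/dx to both sides, remembering that y depends on x. Each occurrence of y therefore brings in a y' = dy/dx via the chain rule.

With F(x, y) equal to the left-hand side minus the right, differentiate F term by term:
  d/dx[xy] = x·y' + y
  d/dx[-3] = 0
Adding these up, d/dx[F] = 0 becomes
  (y) + (x)·y' = 0,
so isolating y',
  dy/dx = -(y)/(x) = -y/x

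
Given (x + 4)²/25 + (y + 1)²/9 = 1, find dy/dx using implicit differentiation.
Take d/dx of both sides. Since y is implicitly a function of x, the chain rule attaches a y' = dy/dx factor whenever we differentiate through y.

Set F(x, y) = (left side) − (right side), so the curve is F = 0. Differentiating each term of F:
  d/dx[(x + 4)^2/25] = 2x/25 + 8/25
  d/dx[(y + 1)^2/9] = 2·y'(y + 1)/9
  d/dx[-1] = 0

Collecting, the y'-free part is the partial derivative in x and the y' coefficient is the partial derivative in y:
  ∂F/∂x = 2x/25 + 8/25
  ∂F/∂y = 2y/9 + 2/9

so d/dx[F(x, y(x))] = ∂F/∂x + (∂F/∂y)·y' = 0. Rearranging,
  dy/dx = -(∂F/∂x)/(∂F/∂y) = -(2x/25 + 8/25)/(2y/9 + 2/9)
        = -(2(x + 4)/25)/(2(y + 1)/9) = 9(-x - 4)/(25(y + 1))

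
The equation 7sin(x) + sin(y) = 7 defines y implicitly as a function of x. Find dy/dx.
Apply d/dx to both sides, remembering that y depends on x. Each occurrence of y therefore brings in a y' = dy/dx via the chain rule.

With F(x, y) equal to the left-hand side minus the right, differentiate F term by term:
  d/dx[7sin(x)] = 7cos(x)
  d/dx[sin(y)] = y'·cos(y)
  d/dx[-7] = 0
Adding these up, d/dx[F] = 0 becomes
  (7cos(x)) + (cos(y))·y' = 0,
so isolating y',
  dy/dx = -(7cos(x))/(cos(y)) = -7cos(x)/cos(y)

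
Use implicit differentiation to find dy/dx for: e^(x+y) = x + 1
Take d/dx of both sides. Since y is implicitly a function of x, the chain rule attaches a y' = dy/dx factor whenever we differentiate through y.

Set F(x, y) = (left side) − (right side), so the curve is F = 0. Differentiating each term of F:
  d/dx[-x] = -1
  d/dx[e^(x + y)] = (y' + 1)·e^(x + y)
  d/dx[-1] = 0

Collecting, the y'-free part is the partial derivative in x and the y' coefficient is the partial derivative in y:
  ∂F/∂x = e^(x + y) - 1
  ∂F/∂y = e^(x + y)

so d/dx[F(x, y(x))] = ∂F/∂x + (∂F/∂y)·y' = 0. Rearranging,
  dy/dx = -(∂F/∂x)/(∂F/∂y) = -(e^(x + y) - 1)/(e^(x + y)) = e^(-x - y) - 1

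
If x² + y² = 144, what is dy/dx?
Differentiate the relation implicitly: treat y = y(x) and apply the chain rule, so every y-derivative picks up a y' = dy/dx factor.

With everything moved to the left-hand side, differentiate term by term:
  d/dx[x^2] = 2x
  d/dx[y^2] = 2y·y'
  d/dx[-144] = 0

Separating the contributions that come from x directly and those that come through y:
  without y':      2x
  multiplying y':  2y

so (2x) + (2y)·y' = 0, and therefore
  dy/dx = -(2x)/(2y) = -x/y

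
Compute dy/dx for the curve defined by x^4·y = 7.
Differentiate both sides with respect to x, treating y as y(x). By the chain rule, any term containing y contributes a factor of y' = dy/dx when we differentiate it.

Move every term to one side and write the relation as F(x, y) = 0. Term by term,
  d/dx[x^4y] = x^4·y' + 4x^3y
  d/dx[-7] = 0

The pieces without y' make up ∂F/∂x and the coefficient of y' is ∂F/∂y:
  ∂F/∂x = 4x^3y,
  ∂F/∂y = x^4.

Since d/dx[F] = ∂F/∂x + (∂F/∂y)·y' = 0, solve for y':
  (∂F/∂y)·y' = -∂F/∂x
  dy/dx = -(∂F/∂x)/(∂F/∂y) = -(4x^3y)/(x^4) = -4y/x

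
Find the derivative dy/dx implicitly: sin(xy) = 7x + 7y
Differentiate both sides with respect to x, treating y as y(x). By the chain rule, any term containing y contributes a factor of y' = dy/dx when we differentiate it.

Move every term to one side and write the relation as F(x, y) = 0. Term by term,
  d/dx[-7x] = -7
  d/dx[-7y] = -7·y'
  d/dx[sin(xy)] = (x·y' + y)·cos(xy)

The pieces without y' make up ∂F/∂x and the coefficient of y' is ∂F/∂y:
  ∂F/∂x = y·cos(xy) - 7,
  ∂F/∂y = x·cos(xy) - 7.

Since d/dx[F] = ∂F/∂x + (∂F/∂y)·y' = 0, solve for y':
  (∂F/∂y)·y' = -∂F/∂x
  dy/dx = -(∂F/∂x)/(∂F/∂y) = -(y·cos(xy) - 7)/(x·cos(xy) - 7) = (-y·cos(xy) + 7)/(x·cos(xy) - 7)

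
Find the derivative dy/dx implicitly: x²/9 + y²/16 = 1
Take d/dx of both sides. Since y is implicitly a function of x, the chain rule attaches a y' = dy/dx factor whenever we differentiate through y.

Set F(x, y) = (left side) − (right side), so the curve is F = 0. Differentiating each term of F:
  d/dx[x^2/9] = 2x/9
  d/dx[y^2/16] = y·y'/8
  d/dx[-1] = 0

Collecting, the y'-free part is the partial derivative in x and the y' coefficient is the partial derivative in y:
  ∂F/∂x = 2x/9
  ∂F/∂y = y/8

so d/dx[F(x, y(x))] = ∂F/∂x + (∂F/∂y)·y' = 0. Rearranging,
  dy/dx = -(∂F/∂x)/(∂F/∂y) = -(2x/9)/(y/8) = -16x/(9y)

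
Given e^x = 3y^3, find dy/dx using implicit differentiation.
Apply d/dx to both sides, remembering that y depends on x. Each occurrence of y therefore brings in a y' = dy/dx via the chain rule.

With F(x, y) equal to the left-hand side minus the right, differentiate F term by term:
  d/dx[-3y^3] = -9y^2·y'
  d/dx[e^(x)] = e^(x)
Adding these up, d/dx[F] = 0 becomes
  (e^(x)) + (-9y^2)·y' = 0,
so isolating y',
  dy/dx = -(e^(x))/(-9y^2) = e^(x)/(9y^2)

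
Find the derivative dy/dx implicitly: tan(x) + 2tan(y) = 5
Take d/dx of both sides. Since y is implicitly a function of x, the chain rule attaches a y' = dy/dx factor whenever we differentiate through y.

Set F(x, y) = (left side) − (right side), so the curve is F = 0. Differentiating each term of F:
  d/dx[tan(x)] = tan(x)^2 + 1
  d/dx[2tan(y)] = 2·y'(tan(y)^2 + 1)
  d/dx[-5] = 0

Collecting, the y'-free part is the partial derivative in x and the y' coefficient is the partial derivative in y:
  ∂F/∂x = tan(x)^2 + 1
  ∂F/∂y = 2tan(y)^2 + 2

so d/dx[F(x, y(x))] = ∂F/∂x + (∂F/∂y)·y' = 0. Rearranging,
  dy/dx = -(∂F/∂x)/(∂F/∂y) = -(tan(x)^2 + 1)/(2tan(y)^2 + 2) = -cos(y)^2/(2cos(x)^2)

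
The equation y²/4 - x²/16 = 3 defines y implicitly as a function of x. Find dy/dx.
Differentiate the relation implicitly: treat y = y(x) and apply the chain rule, so every y-derivative picks up a y' = dy/dx factor.

With everything moved to the left-hand side, differentiate term by term:
  d/dx[-x^2/16] = -x/8
  d/dx[y^2/4] = y·y'/2
  d/dx[-3] = 0

Separating the contributions that come from x directly and those that come through y:
  without y':      -x/8
  multiplying y':  y/2

so (-x/8) + (y/2)·y' = 0, and therefore
  dy/dx = -(-x/8)/(y/2) = x/(4y)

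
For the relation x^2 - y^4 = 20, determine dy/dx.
Apply d/dx to both sides, remembering that y depends on x. Each occurrence of y therefore brings in a y' = dy/dx via the chain rule.

With F(x, y) equal to the left-hand side minus the right, differentiate F term by term:
  d/dx[x^2] = 2x
  d/dx[-y^4] = -4y^3·y'
  d/dx[-20] = 0
Adding these up, d/dx[F] = 0 becomes
  (2x) + (-4y^3)·y' = 0,
so isolating y',
  dy/dx = -(2x)/(-4y^3) = x/(2y^3)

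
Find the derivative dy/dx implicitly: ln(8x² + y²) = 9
Take d/dx of both sides. Since y is implicitly a function of x, the chain rule attaches a y' = dy/dx factor whenever we differentiate through y.

Set F(x, y) = (left side) − (right side), so the curve is F = 0. Differentiating each term of F:
  d/dx[ln(8x^2 + y^2)] = (16x + 2y·y')/(8x^2 + y^2)
  d/dx[-9] = 0

Collecting, the y'-free part is the partial derivative in x and the y' coefficient is the partial derivative in y:
  ∂F/∂x = 16x/(8x^2 + y^2)
  ∂F/∂y = 2y/(8x^2 + y^2)

so d/dx[F(x, y(x))] = ∂F/∂x + (∂F/∂y)·y' = 0. Rearranging,
  dy/dx = -(∂F/∂x)/(∂F/∂y) = -(16x/(8x^2 + y^2))/(2y/(8x^2 + y^2)) = -8x/y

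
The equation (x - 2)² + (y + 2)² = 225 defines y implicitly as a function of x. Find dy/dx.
Differentiate the relation implicitly: treat y = y(x) and apply the chain rule, so every y-derivative picks up a y' = dy/dx factor.

With everything moved to the left-hand side, differentiate term by term:
  d/dx[(x - 2)^2] = 2x - 4
  d/dx[(y + 2)^2] = 2·y'(y + 2)
  d/dx[-225] = 0

Separating the contributions that come from x directly and those that come through y:
  without y':      2x - 4
  multiplying y':  2y + 4

so (2x - 4) + (2y + 4)·y' = 0, and therefore
  dy/dx = -(2x - 4)/(2y + 4) = (2 - x)/(y + 2)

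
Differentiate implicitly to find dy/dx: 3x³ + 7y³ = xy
Differentiate both sides with respect to x, treating y as y(x). By the chain rule, any term containing y contributes a factor of y' = dy/dx when we differentiate it.

Move every term to one side and write the relation as F(x, y) = 0. Term by term,
  d/dx[3x^3] = 9x^2
  d/dx[-xy] = -x·y' - y
  d/dx[7y^3] = 21y^2·y'

The pieces without y' make up ∂F/∂x and the coefficient of y' is ∂F/∂y:
  ∂F/∂x = 9x^2 - y,
  ∂F/∂y = -x + 21y^2.

Since d/dx[F] = ∂F/∂x + (∂F/∂y)·y' = 0, solve for y':
  (∂F/∂y)·y' = -∂F/∂x
  dy/dx = -(∂F/∂x)/(∂F/∂y) = -(9x^2 - y)/(-x + 21y^2) = (9x^2 - y)/(x - 21y^2)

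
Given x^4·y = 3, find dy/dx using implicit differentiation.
Apply d/dx to both sides, remembering that y depends on x. Each occurrence of y therefore brings in a y' = dy/dx via the chain rule.

With F(x, y) equal to the left-hand side minus the right, differentiate F term by term:
  d/dx[x^4y] = x^4·y' + 4x^3y
  d/dx[-3] = 0
Adding these up, d/dx[F] = 0 becomes
  (4x^3y) + (x^4)·y' = 0,
so isolating y',
  dy/dx = -(4x^3y)/(x^4) = -4y/x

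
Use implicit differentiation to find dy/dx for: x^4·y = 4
Take d/dx of both sides. Since y is implicitly a function of x, the chain rule attaches a y' = dy/dx factor whenever we differentiate through y.

Set F(x, y) = (left side) − (right side), so the curve is F = 0. Differentiating each term of F:
  d/dx[x^4y] = x^4·y' + 4x^3y
  d/dx[-4] = 0

Collecting, the y'-free part is the partial derivative in x and the y' coefficient is the partial derivative in y:
  ∂F/∂x = 4x^3y
  ∂F/∂y = x^4

so d/dx[F(x, y(x))] = ∂F/∂x + (∂F/∂y)·y' = 0. Rearranging,
  dy/dx = -(∂F/∂x)/(∂F/∂y) = -(4x^3y)/(x^4) = -4y/x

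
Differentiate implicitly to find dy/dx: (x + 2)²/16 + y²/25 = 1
Differentiate the relation implicitly: treat y = y(x) and apply the chain rule, so every y-derivative picks up a y' = dy/dx factor.

With everything moved to the left-hand side, differentiate term by term:
  d/dx[y^2/25] = 2y·y'/25
  d/dx[(x + 2)^2/16] = x/8 + 1/4
  d/dx[-1] = 0

Separating the contributions that come from x directly and those that come through y:
  without y':      x/8 + 1/4
  multiplying y':  2y/25

so (x/8 + 1/4) + (2y/25)·y' = 0, and therefore
  dy/dx = -(x/8 + 1/4)/(2y/25)
        = -((x + 2)/8)/(2y/25) = 25(-x - 2)/(16y)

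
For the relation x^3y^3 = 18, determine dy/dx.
Differentiate the relation implicitly: treat y = y(x) and apply the chain rule, so every y-derivative picks up a y' = dy/dx factor.

With everything moved to the left-hand side, differentiate term by term:
  d/dx[x^3y^3] = 3x^3y^2·y' + 3x^2y^3
  d/dx[-18] = 0

Separating the contributions that come from x directly and those that come through y:
  without y':      3x^2y^3
  multiplying y':  3x^3y^2

so (3x^2y^3) + (3x^3y^2)·y' = 0, and therefore
  dy/dx = -(3x^2y^3)/(3x^3y^2) = -y/x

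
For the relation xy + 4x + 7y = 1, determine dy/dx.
Apply d/dx to both sides, remembering that y depends on x. Each occurrence of y therefore brings in a y' = dy/dx via the chain rule.

With F(x, y) equal to the left-hand side minus the right, differentiate F term by term:
  d/dx[xy] = x·y' + y
  d/dx[4x] = 4
  d/dx[7y] = 7·y'
  d/dx[-1] = 0
Adding these up, d/dx[F] = 0 becomes
  (y + 4) + (x + 7)·y' = 0,
so isolating y',
  dy/dx = -(y + 4)/(x + 7) = (-y - 4)/(x + 7)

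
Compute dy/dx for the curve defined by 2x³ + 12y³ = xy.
Differentiate the relation implicitly: treat y = y(x) and apply the chain rule, so every y-derivative picks up a y' = dy/dx factor.

With everything moved to the left-hand side, differentiate term by term:
  d/dx[2x^3] = 6x^2
  d/dx[-xy] = -x·y' - y
  d/dx[12y^3] = 36y^2·y'

Separating the contributions that come from x directly and those that come through y:
  without y':      6x^2 - y
  multiplying y':  -x + 36y^2

so (6x^2 - y) + (-x + 36y^2)·y' = 0, and therefore
  dy/dx = -(6x^2 - y)/(-x + 36y^2) = (6x^2 - y)/(x - 36y^2)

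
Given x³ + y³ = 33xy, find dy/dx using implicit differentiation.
Differentiate both sides with respect to x, treating y as y(x). By the chain rule, any term containing y contributes a factor of y' = dy/dx when we differentiate it.

Move every term to one side and write the relation as F(x, y) = 0. Term by term,
  d/dx[x^3] = 3x^2
  d/dx[-33xy] = -33x·y' - 33y
  d/dx[y^3] = 3y^2·y'

The pieces without y' make up ∂F/∂x and the coefficient of y' is ∂F/∂y:
  ∂F/∂x = 3x^2 - 33y,
  ∂F/∂y = -33x + 3y^2.

Since d/dx[F] = ∂F/∂x + (∂F/∂y)·y' = 0, solve for y':
  (∂F/∂y)·y' = -∂F/∂x
  dy/dx = -(∂F/∂x)/(∂F/∂y) = -(3x^2 - 33y)/(-33x + 3y^2) = (x^2 - 11y)/(11x - y^2)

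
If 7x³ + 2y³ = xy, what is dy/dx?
Differentiate the relation implicitly: treat y = y(x) and apply the chain rule, so every y-derivative picks up a y' = dy/dx factor.

With everything moved to the left-hand side, differentiate term by term:
  d/dx[7x^3] = 21x^2
  d/dx[-xy] = -x·y' - y
  d/dx[2y^3] = 6y^2·y'

Separating the contributions that come from x directly and those that come through y:
  without y':      21x^2 - y
  multiplying y':  -x + 6y^2

so (21x^2 - y) + (-x + 6y^2)·y' = 0, and therefore
  dy/dx = -(21x^2 - y)/(-x + 6y^2) = (21x^2 - y)/(x - 6y^2)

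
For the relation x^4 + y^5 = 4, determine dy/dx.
Differentiate both sides with respect to x, treating y as y(x). By the chain rule, any term containing y contributes a factor of y' = dy/dx when we differentiate it.

Move every term to one side and write the relation as F(x, y) = 0. Term by term,
  d/dx[x^4] = 4x^3
  d/dx[y^5] = 5y^4·y'
  d/dx[-4] = 0

The pieces without y' make up ∂F/∂x and the coefficient of y' is ∂F/∂y:
  ∂F/∂x = 4x^3,
  ∂F/∂y = 5y^4.

Since d/dx[F] = ∂F/∂x + (∂F/∂y)·y' = 0, solve for y':
  (∂F/∂y)·y' = -∂F/∂x
  dy/dx = -(∂F/∂x)/(∂F/∂y) = -(4x^3)/(5y^4) = -4x^3/(5y^4)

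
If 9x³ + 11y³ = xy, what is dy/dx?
Take d/dx of both sides. Since y is implicitly a function of x, the chain rule attaches a y' = dy/dx factor whenever we differentiate through y.

Set F(x, y) = (left side) − (right side), so the curve is F = 0. Differentiating each term of F:
  d/dx[9x^3] = 27x^2
  d/dx[-xy] = -x·y' - y
  d/dx[11y^3] = 33y^2·y'

Collecting, the y'-free part is the partial derivative in x and the y' coefficient is the partial derivative in y:
  ∂F/∂x = 27x^2 - y
  ∂F/∂y = -x + 33y^2

so d/dx[F(x, y(x))] = ∂F/∂x + (∂F/∂y)·y' = 0. Rearranging,
  dy/dx = -(∂F/∂x)/(∂F/∂y) = -(27x^2 - y)/(-x + 33y^2) = (27x^2 - y)/(x - 33y^2)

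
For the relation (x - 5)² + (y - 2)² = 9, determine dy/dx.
Differentiate both sides with respect to x, treating y as y(x). By the chain rule, any term containing y contributes a factor of y' = dy/dx when we differentiate it.

Move every term to one side and write the relation as F(x, y) = 0. Term by term,
  d/dx[(x - 5)^2] = 2x - 10
  d/dx[(y - 2)^2] = 2·y'(y - 2)
  d/dx[-9] = 0

The pieces without y' make up ∂F/∂x and the coefficient of y' is ∂F/∂y:
  ∂F/∂x = 2x - 10,
  ∂F/∂y = 2y - 4.

Since d/dx[F] = ∂F/∂x + (∂F/∂y)·y' = 0, solve for y':
  (∂F/∂y)·y' = -∂F/∂x
  dy/dx = -(∂F/∂x)/(∂F/∂y) = -(2x - 10)/(2y - 4) = (5 - x)/(y - 2)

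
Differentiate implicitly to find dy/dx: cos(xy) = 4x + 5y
Differentiate the relation implicitly: treat y = y(x) and apply the chain rule, so every y-derivative picks up a y' = dy/dx factor.

With everything moved to the left-hand side, differentiate term by term:
  d/dx[-4x] = -4
  d/dx[-5y] = -5·y'
  d/dx[cos(xy)] = -(x·y' + y)·sin(xy)

Separating the contributions that come from x directly and those that come through y:
  without y':      -y·sin(xy) - 4
  multiplying y':  -x·sin(xy) - 5

so (-y·sin(xy) - 4) + (-x·sin(xy) - 5)·y' = 0, and therefore
  dy/dx = -(-y·sin(xy) - 4)/(-x·sin(xy) - 5) = -(y·sin(xy) + 4)/(x·sin(xy) + 5)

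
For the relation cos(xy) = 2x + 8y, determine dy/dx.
Apply d/dx to both sides, remembering that y depends on x. Each occurrence of y therefore brings in a y' = dy/dx via the chain rule.

With F(x, y) equal to the left-hand side minus the right, differentiate F term by term:
  d/dx[-2x] = -2
  d/dx[-8y] = -8·y'
  d/dx[cos(xy)] = -(x·y' + y)·sin(xy)
Adding these up, d/dx[F] = 0 becomes
  (-y·sin(xy) - 2) + (-x·sin(xy) - 8)·y' = 0,
so isolating y',
  dy/dx = -(-y·sin(xy) - 2)/(-x·sin(xy) - 8) = -(y·sin(xy) + 2)/(x·sin(xy) + 8)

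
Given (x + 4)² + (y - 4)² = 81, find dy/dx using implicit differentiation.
Take d/dx of both sides. Since y is implicitly a function of x, the chain rule attaches a y' = dy/dx factor whenever we differentiate through y.

Set F(x, y) = (left side) − (right side), so the curve is F = 0. Differentiating each term of F:
  d/dx[(x + 4)^2] = 2x + 8
  d/dx[(y - 4)^2] = 2·y'(y - 4)
  d/dx[-81] = 0

Collecting, the y'-free part is the partial derivative in x and the y' coefficient is the partial derivative in y:
  ∂F/∂x = 2x + 8
  ∂F/∂y = 2y - 8

so d/dx[F(x, y(x))] = ∂F/∂x + (∂F/∂y)·y' = 0. Rearranging,
  dy/dx = -(∂F/∂x)/(∂F/∂y) = -(2x + 8)/(2y - 8) = (-x - 4)/(y - 4)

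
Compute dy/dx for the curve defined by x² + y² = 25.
Apply d/dx to both sides, remembering that y depends on x. Each occurrence of y therefore brings in a y' = dy/dx via the chain rule.

With F(x, y) equal to the left-hand side minus the right, differentiate F term by term:
  d/dx[x^2] = 2x
  d/dx[y^2] = 2y·y'
  d/dx[-25] = 0
Adding these up, d/dx[F] = 0 becomes
  (2x) + (2y)·y' = 0,
so isolating y',
  dy/dx = -(2x)/(2y) = -x/y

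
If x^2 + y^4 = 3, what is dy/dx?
Take d/dx of both sides. Since y is implicitly a function of x, the chain rule attaches a y' = dy/dx factor whenever we differentiate through y.

Set F(x, y) = (left side) − (right side), so the curve is F = 0. Differentiating each term of F:
  d/dx[x^2] = 2x
  d/dx[y^4] = 4y^3·y'
  d/dx[-3] = 0

Collecting, the y'-free part is the partial derivative in x and the y' coefficient is the partial derivative in y:
  ∂F/∂x = 2x
  ∂F/∂y = 4y^3

so d/dx[F(x, y(x))] = ∂F/∂x + (∂F/∂y)·y' = 0. Rearranging,
  dy/dx = -(∂F/∂x)/(∂F/∂y) = -(2x)/(4y^3) = -x/(2y^3)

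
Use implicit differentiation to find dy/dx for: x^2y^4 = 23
Differentiate both sides with respect to x, treating y as y(x). By the chain rule, any term containing y contributes a factor of y' = dy/dx when we differentiate it.

Move every term to one side and write the relation as F(x, y) = 0. Term by term,
  d/dx[x^2y^4] = 4x^2y^3·y' + 2xy^4
  d/dx[-23] = 0

The pieces without y' make up ∂F/∂x and the coefficient of y' is ∂F/∂y:
  ∂F/∂x = 2xy^4,
  ∂F/∂y = 4x^2y^3.

Since d/dx[F] = ∂F/∂x + (∂F/∂y)·y' = 0, solve for y':
  (∂F/∂y)·y' = -∂F/∂x
  dy/dx = -(∂F/∂x)/(∂F/∂y) = -(2xy^4)/(4x^2y^3) = -y/(2x)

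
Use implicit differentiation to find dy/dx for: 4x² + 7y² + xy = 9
Apply d/dx to both sides, remembering that y depends on x. Each occurrence of y therefore brings in a y' = dy/dx via the chain rule.

With F(x, y) equal to the left-hand side minus the right, differentiate F term by term:
  d/dx[4x^2] = 8x
  d/dx[xy] = x·y' + y
  d/dx[7y^2] = 14y·y'
  d/dx[-9] = 0
Adding these up, d/dx[F] = 0 becomes
  (8x + y) + (x + 14y)·y' = 0,
so isolating y',
  dy/dx = -(8x + y)/(x + 14y) = (-8x - y)/(x + 14y)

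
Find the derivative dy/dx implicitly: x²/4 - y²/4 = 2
Differentiate the relation implicitly: treat y = y(x) and apply the chain rule, so every y-derivative picks up a y' = dy/dx factor.

With everything moved to the left-hand side, differentiate term by term:
  d/dx[x^2/4] = x/2
  d/dx[-y^2/4] = -y·y'/2
  d/dx[-2] = 0

Separating the contributions that come from x directly and those that come through y:
  without y':      x/2
  multiplying y':  -y/2

so (x/2) + (-y/2)·y' = 0, and therefore
  dy/dx = -(x/2)/(-y/2) = x/y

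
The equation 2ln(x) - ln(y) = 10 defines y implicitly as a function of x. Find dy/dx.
Differentiate the relation implicitly: treat y = y(x) and apply the chain rule, so every y-derivative picks up a y' = dy/dx factor.

With everything moved to the left-hand side, differentiate term by term:
  d/dx[2ln(x)] = 2/x
  d/dx[-ln(y)] = -y'/y
  d/dx[-10] = 0

Separating the contributions that come from x directly and those that come through y:
  without y':      2/x
  multiplying y':  -1/y

so (2/x) + (-1/y)·y' = 0, and therefore
  dy/dx = -(2/x)/(-1/y) = 2y/x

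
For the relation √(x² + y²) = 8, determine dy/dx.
Differentiate both sides with respect to x, treating y as y(x). By the chain rule, any term containing y contributes a factor of y' = dy/dx when we differentiate it.

Move every term to one side and write the relation as F(x, y) = 0. Term by term,
  d/dx[√(x^2 + y^2)] = (x + y·y')/√(x^2 + y^2)
  d/dx[-8] = 0

The pieces without y' make up ∂F/∂x and the coefficient of y' is ∂F/∂y:
  ∂F/∂x = x/√(x^2 + y^2),
  ∂F/∂y = y/√(x^2 + y^2).

Since d/dx[F] = ∂F/∂x + (∂F/∂y)·y' = 0, solve for y':
  (∂F/∂y)·y' = -∂F/∂x
  dy/dx = -(∂F/∂x)/(∂F/∂y) = -(x/√(x^2 + y^2))/(y/√(x^2 + y^2)) = -x/y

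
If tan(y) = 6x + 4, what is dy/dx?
Apply d/dx to both sides, remembering that y depends on x. Each occurrence of y therefore brings in a y' = dy/dx via the chain rule.

With F(x, y) equal to the left-hand side minus the right, differentiate F term by term:
  d/dx[-6x] = -6
  d/dx[tan(y)] = y'(tan(y)^2 + 1)
  d/dx[-4] = 0
Adding these up, d/dx[F] = 0 becomes
  (-6) + (tan(y)^2 + 1)·y' = 0,
so isolating y',
  dy/dx = -(-6)/(tan(y)^2 + 1) = 6cos(y)^2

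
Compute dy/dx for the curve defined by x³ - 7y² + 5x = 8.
Take d/dx of both sides. Since y is implicitly a function of x, the chain rule attaches a y' = dy/dx factor whenever we differentiate through y.

Set F(x, y) = (left side) − (right side), so the curve is F = 0. Differentiating each term of F:
  d/dx[x^3] = 3x^2
  d/dx[5x] = 5
  d/dx[-7y^2] = -14y·y'
  d/dx[-8] = 0

Collecting, the y'-free part is the partial derivative in x and the y' coefficient is the partial derivative in y:
  ∂F/∂x = 3x^2 + 5
  ∂F/∂y = -14y

so d/dx[F(x, y(x))] = ∂F/∂x + (∂F/∂y)·y' = 0. Rearranging,
  dy/dx = -(∂F/∂x)/(∂F/∂y) = -(3x^2 + 5)/(-14y) = (3x^2 + 5)/(14y)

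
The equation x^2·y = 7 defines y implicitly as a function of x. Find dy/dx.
Differentiate the relation implicitly: treat y = y(x) and apply the chain rule, so every y-derivative picks up a y' = dy/dx factor.

With everything moved to the left-hand side, differentiate term by term:
  d/dx[x^2y] = x^2·y' + 2xy
  d/dx[-7] = 0

Separating the contributions that come from x directly and those that come through y:
  without y':      2xy
  multiplying y':  x^2

so (2xy) + (x^2)·y' = 0, and therefore
  dy/dx = -(2xy)/(x^2) = -2y/x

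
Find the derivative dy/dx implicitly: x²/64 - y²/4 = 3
Apply d/dx to both sides, remembering that y depends on x. Each occurrence of y therefore brings in a y' = dy/dx via the chain rule.

With F(x, y) equal to the left-hand side minus the right, differentiate F term by term:
  d/dx[x^2/64] = x/32
  d/dx[-y^2/4] = -y·y'/2
  d/dx[-3] = 0
Adding these up, d/dx[F] = 0 becomes
  (x/32) + (-y/2)·y' = 0,
so isolating y',
  dy/dx = -(x/32)/(-y/2) = x/(16y)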